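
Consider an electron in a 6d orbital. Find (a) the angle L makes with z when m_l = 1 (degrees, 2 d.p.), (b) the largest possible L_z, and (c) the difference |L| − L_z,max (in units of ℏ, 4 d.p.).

θ(m_l=1) ≈ 65.91°; L_z,max = 2ℏ; |L|−L_z,max ≈ 0.4495ℏ

For 6d, l = 2.
For m_l = 1: cos θ = 1/√6, θ ≈ 65.91°.
L_z,max = lℏ = 2ℏ.
|L| − L_z,max = (√6 − 2)ℏ ≈ 0.4495ℏ.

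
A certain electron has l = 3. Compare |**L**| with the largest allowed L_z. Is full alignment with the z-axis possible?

No: L_z,max = 3ℏ < |L| = 2√3 ℏ ≈ 3.464ℏ

|L| = 2√3 ℏ ≈ 3.4641ℏ, while L_z,max = lℏ = 3ℏ.
Since |L| > L_z,max, the vector can never point exactly along z; the closest it comes is θ_min = arccos(3/√12) ≈ 30.0°.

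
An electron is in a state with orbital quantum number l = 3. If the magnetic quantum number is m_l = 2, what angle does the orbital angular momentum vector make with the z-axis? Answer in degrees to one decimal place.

|L| = √(l(l+1)) ℏ = 2√3 ℏ.
L_z = m_l ℏ = 2ℏ.
cos θ = L_z/|L| = 2/√12, so θ ≈ 54.7°.

θ ≈ 54.7°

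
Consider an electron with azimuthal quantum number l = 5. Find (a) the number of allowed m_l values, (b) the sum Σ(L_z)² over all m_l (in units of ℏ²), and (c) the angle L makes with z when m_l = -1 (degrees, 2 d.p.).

There are 2l+1 = 11 values of m_l.
Σ m_l² = 110, so Σ(L_z)² = 110 ℏ².
For m_l = -1: cos θ = -1/√30, θ ≈ 100.52°.

11 values; Σ(L_z)² = 110 ℏ²; θ(m_l=-1) ≈ 100.52°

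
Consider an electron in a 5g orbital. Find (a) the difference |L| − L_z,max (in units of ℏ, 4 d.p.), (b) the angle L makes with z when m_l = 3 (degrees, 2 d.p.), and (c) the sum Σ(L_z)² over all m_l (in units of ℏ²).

|L|−L_z,max ≈ 0.4721ℏ; θ(m_l=3) ≈ 47.87°; Σ(L_z)² = 60 ℏ²

For 5g, l = 4.
|L| − L_z,max = (2√5 − 4)ℏ ≈ 0.4721ℏ.
For m_l = 3: cos θ = 3/√20, θ ≈ 47.87°.
Σ m_l² = 60, so Σ(L_z)² = 60 ℏ².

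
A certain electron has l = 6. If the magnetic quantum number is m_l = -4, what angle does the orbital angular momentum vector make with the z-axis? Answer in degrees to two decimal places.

θ ≈ 128.11°

|L|² = l(l+1)ℏ² = 42ℏ², so |L| = √42 ℏ.
L_z = m_l ℏ = −4ℏ.
cos θ = L_z/|L| = -4/√42, so θ ≈ 128.11°.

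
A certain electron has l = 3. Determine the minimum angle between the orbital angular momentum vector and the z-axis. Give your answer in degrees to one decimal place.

θ_min ≈ 30.0°

|L| = ℏ√(l(l+1)) = 2√3 ℏ.
The smallest angle corresponds to the largest L_z, i.e. m_l = l = 3, giving L_z = 3ℏ.
cos θ_min = 3/√12, so θ_min ≈ 30.0°.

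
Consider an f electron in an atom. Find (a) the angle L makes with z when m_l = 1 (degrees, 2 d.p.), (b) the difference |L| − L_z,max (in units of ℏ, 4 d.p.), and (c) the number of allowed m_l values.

θ(m_l=1) ≈ 73.22°; |L|−L_z,max ≈ 0.4641ℏ; 7 values

The letter f corresponds to l = 3.
For m_l = 1: cos θ = 1/√12, θ ≈ 73.22°.
|L| − L_z,max = (2√3 − 3)ℏ ≈ 0.4641ℏ.
There are 2l+1 = 7 values of m_l.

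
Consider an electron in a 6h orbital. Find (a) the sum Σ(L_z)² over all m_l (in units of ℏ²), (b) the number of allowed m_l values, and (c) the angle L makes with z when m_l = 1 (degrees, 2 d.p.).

Σ(L_z)² = 110 ℏ²; 11 values; θ(m_l=1) ≈ 79.48°

6h means n = 6, l = 5.
Σ m_l² = 110, so Σ(L_z)² = 110 ℏ².
There are 2l+1 = 11 values of m_l.
For m_l = 1: cos θ = 1/√30, θ ≈ 79.48°.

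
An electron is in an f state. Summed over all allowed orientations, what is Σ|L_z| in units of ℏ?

For an f orbital, l = 3.
m_l ∈ {-3, -2, -1, 0, 1, 2, 3}.
Σ|m_l| = 2·3(3+1)/2 = 12.

Σ|L_z| = 12 ℏ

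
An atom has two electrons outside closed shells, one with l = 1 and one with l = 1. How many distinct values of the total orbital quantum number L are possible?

By the triangle rule, |l₁ − l₂| ≤ L ≤ l₁ + l₂.
So L can be 0, 1, 2.
That is 3 values.

3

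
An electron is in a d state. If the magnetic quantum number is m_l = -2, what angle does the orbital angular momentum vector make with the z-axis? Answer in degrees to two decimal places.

θ ≈ 144.74°

D corresponds to l = 2.
|L|² = l(l+1)ℏ² = 6ℏ², so |L| = √6 ℏ.
L_z = m_l ℏ = −2ℏ.
cos θ = L_z/|L| = -2/√6, so θ ≈ 144.74°.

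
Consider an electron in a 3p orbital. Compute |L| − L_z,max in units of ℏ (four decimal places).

For 3p, l = 1.
|L| = √2 ℏ ≈ 1.4142ℏ, while L_z,max = lℏ = 1ℏ.
The difference is (√2 − 1)ℏ ≈ 0.4142ℏ.

|L| − L_z,max ≈ 0.4142ℏ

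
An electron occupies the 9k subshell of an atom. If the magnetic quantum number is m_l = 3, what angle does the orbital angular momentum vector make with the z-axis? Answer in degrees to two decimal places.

θ ≈ 66.37°

9k means n = 9, l = 7.
|L| = ℏ√(l(l+1)) = 2√14 ℏ.
L_z = m_l ℏ = 3ℏ.
cos θ = L_z/|L| = 3/√56, so θ ≈ 66.37°.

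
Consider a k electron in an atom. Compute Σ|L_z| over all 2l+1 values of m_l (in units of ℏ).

A k state has l = 7.
m_l ∈ {-7, -6, -5, -4, -3, -2, -1, 0, 1, 2, 3, 4, 5, 6, 7}.
Σ|m_l| = l(l+1) = 56.

Σ|L_z| = 56 ℏ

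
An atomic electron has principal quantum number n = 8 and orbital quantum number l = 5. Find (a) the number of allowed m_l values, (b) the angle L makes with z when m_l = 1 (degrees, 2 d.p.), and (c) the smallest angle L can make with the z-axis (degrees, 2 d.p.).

11 values; θ(m_l=1) ≈ 79.48°; θ_min ≈ 24.09°

There are 2l+1 = 11 values of m_l.
For m_l = 1: cos θ = 1/√30, θ ≈ 79.48°.
cos θ_min = 5/√30, so θ_min ≈ 24.09°.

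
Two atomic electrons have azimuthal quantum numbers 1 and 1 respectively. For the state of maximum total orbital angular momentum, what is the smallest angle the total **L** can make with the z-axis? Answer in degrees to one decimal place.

The total orbital quantum number L ranges from |l₁ − l₂| to l₁ + l₂ in integer steps.
L ∈ {0, 1, 2}.
The maximum is L = 2, with |L_tot| = ℏ√(2·3) = √6 ℏ.
The minimum angle with z is arccos(2/√6) ≈ 35.3°.

θ_min ≈ 35.3°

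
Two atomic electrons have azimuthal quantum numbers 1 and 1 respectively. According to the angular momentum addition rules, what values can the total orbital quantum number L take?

L = 0, 1, 2

L runs from |1 − 1| = 0 to 1 + 1 = 2.
Allowed values: L = 0, 1, 2.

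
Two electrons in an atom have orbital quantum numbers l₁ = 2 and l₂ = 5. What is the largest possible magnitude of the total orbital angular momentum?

|L_tot|_max = 2√14 ℏ ≈ 7.483ℏ

The total orbital quantum number L ranges from |l₁ − l₂| to l₁ + l₂ in integer steps.
L ∈ {3, 4, 5, 6, 7}.
The largest magnitude corresponds to L = 7: |L_tot| = ℏ√(7·8) = 2√14 ℏ.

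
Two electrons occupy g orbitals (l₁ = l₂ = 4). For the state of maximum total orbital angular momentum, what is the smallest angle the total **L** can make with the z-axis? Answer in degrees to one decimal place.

By the triangle rule, |l₁ − l₂| ≤ L ≤ l₁ + l₂.
Allowed values: L = 0, 1, 2, 3, 4, 5, 6, 7, 8.
The maximum is L = 8, with |L_tot| = ℏ√(8·9) = 6√2 ℏ.
The minimum angle with z is arccos(8/√72) ≈ 19.5°.

θ_min ≈ 19.5°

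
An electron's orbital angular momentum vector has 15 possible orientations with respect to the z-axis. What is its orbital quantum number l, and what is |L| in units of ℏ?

2l + 1 = 15 ⇒ l = 7.
|L| = ℏ√(l(l+1)) = ℏ√(7·8) = 2√14 ℏ.

l = 7, |L| = 2√14 ℏ ≈ 7.483ℏ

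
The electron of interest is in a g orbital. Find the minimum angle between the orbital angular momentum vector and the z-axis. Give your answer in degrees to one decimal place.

For a g orbital, l = 4.
|L| = √(l(l+1)) ℏ = 2√5 ℏ.
The smallest angle corresponds to the largest L_z, i.e. m_l = l = 4, giving L_z = 4ℏ.
cos θ_min = 4/√20, so θ_min ≈ 26.6°.

θ_min ≈ 26.6°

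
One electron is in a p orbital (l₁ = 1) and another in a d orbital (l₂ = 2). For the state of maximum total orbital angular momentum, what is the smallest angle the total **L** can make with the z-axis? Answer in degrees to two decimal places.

θ_min ≈ 30.00°

The total orbital quantum number L ranges from |l₁ − l₂| to l₁ + l₂ in integer steps.
Allowed values: L = 1, 2, 3.
The maximum is L = 3, with |L_tot| = ℏ√(3·4) = 2√3 ℏ.
The minimum angle with z is arccos(3/√12) ≈ 30.00°.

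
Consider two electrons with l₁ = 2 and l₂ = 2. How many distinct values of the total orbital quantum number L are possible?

Angular momentum addition gives L = |l₁ − l₂|, …, l₁ + l₂.
So L can be 0, 1, 2, 3, 4.
That is 5 values.

5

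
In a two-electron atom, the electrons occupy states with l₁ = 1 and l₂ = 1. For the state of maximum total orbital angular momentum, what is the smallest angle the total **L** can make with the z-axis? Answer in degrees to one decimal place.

θ_min ≈ 35.3°

By the triangle rule, |l₁ − l₂| ≤ L ≤ l₁ + l₂.
L ∈ {0, 1, 2}.
The maximum is L = 2, with |L_tot| = ℏ√(2·3) = √6 ℏ.
The minimum angle with z is arccos(2/√6) ≈ 35.3°.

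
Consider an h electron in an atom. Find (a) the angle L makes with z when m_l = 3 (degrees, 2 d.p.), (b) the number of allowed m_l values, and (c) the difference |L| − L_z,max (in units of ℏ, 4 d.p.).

θ(m_l=3) ≈ 56.79°; 11 values; |L|−L_z,max ≈ 0.4772ℏ

For an h orbital, l = 5.
For m_l = 3: cos θ = 3/√30, θ ≈ 56.79°.
There are 2l+1 = 11 values of m_l.
|L| − L_z,max = (√30 − 5)ℏ ≈ 0.4772ℏ.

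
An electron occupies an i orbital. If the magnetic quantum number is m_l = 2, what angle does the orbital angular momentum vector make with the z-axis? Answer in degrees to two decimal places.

θ ≈ 72.02°

For an i orbital, l = 6.
|L| = ℏ√(l(l+1)) = √42 ℏ.
L_z = m_l ℏ = 2ℏ.
cos θ = L_z/|L| = 2/√42, so θ ≈ 72.02°.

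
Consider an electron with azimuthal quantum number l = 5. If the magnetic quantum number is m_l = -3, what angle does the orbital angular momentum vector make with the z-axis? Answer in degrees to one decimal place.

θ ≈ 123.2°

|L| = ℏ√(l(l+1)) = √30 ℏ.
L_z = m_l ℏ = −3ℏ.
cos θ = L_z/|L| = -3/√30, so θ ≈ 123.2°.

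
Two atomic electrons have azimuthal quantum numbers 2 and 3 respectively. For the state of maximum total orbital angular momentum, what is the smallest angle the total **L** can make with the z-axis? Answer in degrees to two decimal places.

θ_min ≈ 24.09°

Angular momentum addition gives L = |l₁ − l₂|, …, l₁ + l₂.
L ∈ {1, 2, 3, 4, 5}.
The maximum is L = 5, with |L_tot| = ℏ√(5·6) = √30 ℏ.
The minimum angle with z is arccos(5/√30) ≈ 24.09°.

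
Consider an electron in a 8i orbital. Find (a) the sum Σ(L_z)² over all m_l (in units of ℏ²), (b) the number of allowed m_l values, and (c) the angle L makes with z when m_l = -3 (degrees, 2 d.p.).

For 8i, l = 6.
Σ m_l² = 182, so Σ(L_z)² = 182 ℏ².
There are 2l+1 = 13 values of m_l.
For m_l = -3: cos θ = -3/√42, θ ≈ 117.58°.

Σ(L_z)² = 182 ℏ²; 13 values; θ(m_l=-3) ≈ 117.58°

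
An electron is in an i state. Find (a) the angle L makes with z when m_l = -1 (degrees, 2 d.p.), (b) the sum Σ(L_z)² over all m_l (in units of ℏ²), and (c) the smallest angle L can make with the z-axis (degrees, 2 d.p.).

θ(m_l=-1) ≈ 98.88°; Σ(L_z)² = 182 ℏ²; θ_min ≈ 22.21°

An i state has l = 6.
For m_l = -1: cos θ = -1/√42, θ ≈ 98.88°.
Σ m_l² = 182, so Σ(L_z)² = 182 ℏ².
cos θ_min = 6/√42, so θ_min ≈ 22.21°.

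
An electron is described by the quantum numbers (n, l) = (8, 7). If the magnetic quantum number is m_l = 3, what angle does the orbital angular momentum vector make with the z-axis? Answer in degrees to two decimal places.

|L|² = l(l+1)ℏ² = 56ℏ², so |L| = 2√14 ℏ.
L_z = m_l ℏ = 3ℏ.
cos θ = L_z/|L| = 3/√56, so θ ≈ 66.37°.

θ ≈ 66.37°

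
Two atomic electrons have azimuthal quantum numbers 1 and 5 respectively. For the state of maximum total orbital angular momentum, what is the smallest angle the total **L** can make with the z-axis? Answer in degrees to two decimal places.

Angular momentum addition gives L = |l₁ − l₂|, …, l₁ + l₂.
L ∈ {4, 5, 6}.
The maximum is L = 6, with |L_tot| = ℏ√(6·7) = √42 ℏ.
The minimum angle with z is arccos(6/√42) ≈ 22.21°.

θ_min ≈ 22.21°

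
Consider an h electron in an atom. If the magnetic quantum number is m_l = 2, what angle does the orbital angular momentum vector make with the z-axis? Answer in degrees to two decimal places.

θ ≈ 68.58°

The letter h corresponds to l = 5.
|L| = √(l(l+1)) ℏ = √30 ℏ.
L_z = m_l ℏ = 2ℏ.
cos θ = L_z/|L| = 2/√30, so θ ≈ 68.58°.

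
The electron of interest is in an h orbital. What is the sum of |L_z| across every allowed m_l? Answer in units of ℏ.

Σ|L_z| = 30 ℏ

H corresponds to l = 5.
m_l ∈ {-5, -4, -3, -2, -1, 0, 1, 2, 3, 4, 5}.
Σ|m_l| = 2·5(5+1)/2 = 30.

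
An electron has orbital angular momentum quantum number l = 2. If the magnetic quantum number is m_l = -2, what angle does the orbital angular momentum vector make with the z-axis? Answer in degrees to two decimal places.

|L| = ℏ√(l(l+1)) = √6 ℏ.
L_z = m_l ℏ = −2ℏ.
cos θ = L_z/|L| = -2/√6, so θ ≈ 144.74°.

θ ≈ 144.74°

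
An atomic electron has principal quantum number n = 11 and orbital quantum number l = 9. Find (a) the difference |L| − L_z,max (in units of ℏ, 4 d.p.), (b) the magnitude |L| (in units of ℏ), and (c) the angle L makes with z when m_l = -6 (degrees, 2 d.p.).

|L| − L_z,max = (3√10 − 9)ℏ ≈ 0.4868ℏ.
|L| = ℏ√(9·10) = 3√10 ℏ ≈ 9.487ℏ.
For m_l = -6: cos θ = -6/√90, θ ≈ 129.23°.

|L|−L_z,max ≈ 0.4868ℏ; |L| = 3√10 ℏ ≈ 9.487ℏ; θ(m_l=-6) ≈ 129.23°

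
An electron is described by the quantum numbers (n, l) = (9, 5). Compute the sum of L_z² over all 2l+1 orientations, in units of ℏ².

Σ(L_z)² = 110 ℏ²

The allowed m_l values are -5, -4, -3, -2, -1, 0, 1, 2, 3, 4, 5.
Summing m² from −5 to 5: Σ m_l² = 110.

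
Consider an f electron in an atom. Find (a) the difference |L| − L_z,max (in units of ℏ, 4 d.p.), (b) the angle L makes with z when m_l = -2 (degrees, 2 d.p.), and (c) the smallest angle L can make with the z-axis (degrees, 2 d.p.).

F corresponds to l = 3.
|L| − L_z,max = (2√3 − 3)ℏ ≈ 0.4641ℏ.
For m_l = -2: cos θ = -2/√12, θ ≈ 125.26°.
cos θ_min = 3/√12, so θ_min ≈ 30.00°.

|L|−L_z,max ≈ 0.4641ℏ; θ(m_l=-2) ≈ 125.26°; θ_min ≈ 30.00°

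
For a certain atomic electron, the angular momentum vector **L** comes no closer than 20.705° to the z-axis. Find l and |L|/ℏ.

cos²θ_min = l/(l+1) = 0.8750.
Thus l = 0.8750/(1 − 0.8750) ≈ 7.
Then |L| = ℏ√(7·8) = 2√14 ℏ.

l = 7, |L| = 2√14 ℏ ≈ 7.483ℏ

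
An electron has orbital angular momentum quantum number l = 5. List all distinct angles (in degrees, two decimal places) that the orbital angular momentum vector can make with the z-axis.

θ ∈ {24.09°, 43.09°, 56.79°, 68.58°, 79.48°, 90.00°, 100.52°, 111.42°, 123.21°, 136.91°, 155.91°}

|L| = ℏ√(l(l+1)) = √30 ℏ.
cos θ = m_l/√30 for each m_l ∈ {-5, -4, -3, -2, -1, 0, 1, 2, 3, 4, 5}.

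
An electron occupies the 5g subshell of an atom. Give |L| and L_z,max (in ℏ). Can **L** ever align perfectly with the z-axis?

No: L_z,max = 4ℏ < |L| = 2√5 ℏ ≈ 4.472ℏ

5g means n = 5, l = 4.
|L| = 2√5 ℏ ≈ 4.4721ℏ, while L_z,max = lℏ = 4ℏ.
Since |L| > L_z,max, the vector can never point exactly along z; the closest it comes is θ_min = arccos(4/√20) ≈ 26.6°.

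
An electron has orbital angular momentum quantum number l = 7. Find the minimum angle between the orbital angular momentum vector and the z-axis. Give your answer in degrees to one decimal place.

|L| = ℏ√(l(l+1)) = 2√14 ℏ.
The smallest angle corresponds to the largest L_z, i.e. m_l = l = 7, giving L_z = 7ℏ.
cos θ_min = 7/√56, so θ_min ≈ 20.7°.

θ_min ≈ 20.7°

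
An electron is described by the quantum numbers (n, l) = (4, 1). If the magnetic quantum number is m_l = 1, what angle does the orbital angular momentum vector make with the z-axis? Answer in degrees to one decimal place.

θ ≈ 45.0°

|L| = ℏ√(l(l+1)) = √2 ℏ.
L_z = m_l ℏ = 1ℏ.
cos θ = L_z/|L| = 1/√2, so θ ≈ 45.0°.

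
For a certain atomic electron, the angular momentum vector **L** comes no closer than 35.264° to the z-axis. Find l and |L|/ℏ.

l = 2, |L| = √6 ℏ ≈ 2.449ℏ

cos θ_min = l/√(l(l+1)) = √(l/(l+1)), so l/(l+1) = cos²(35.264°) = 0.6667.
l = cos²θ/sin²θ ≈ 2.
Then |L| = ℏ√(2·3) = √6 ℏ.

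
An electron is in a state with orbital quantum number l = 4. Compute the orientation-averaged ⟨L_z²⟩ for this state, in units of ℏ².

⟨L_z²⟩ = 6.667 ℏ²

m_l ∈ {-4, -3, -2, -1, 0, 1, 2, 3, 4}.
⟨L_z²⟩ = ℏ²·l(l+1)/3 = 6.667ℏ².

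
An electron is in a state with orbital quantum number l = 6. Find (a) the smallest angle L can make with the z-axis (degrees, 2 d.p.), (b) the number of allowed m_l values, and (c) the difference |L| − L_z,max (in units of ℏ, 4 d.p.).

θ_min ≈ 22.21°; 13 values; |L|−L_z,max ≈ 0.4807ℏ

cos θ_min = 6/√42, so θ_min ≈ 22.21°.
There are 2l+1 = 13 values of m_l.
|L| − L_z,max = (√42 − 6)ℏ ≈ 0.4807ℏ.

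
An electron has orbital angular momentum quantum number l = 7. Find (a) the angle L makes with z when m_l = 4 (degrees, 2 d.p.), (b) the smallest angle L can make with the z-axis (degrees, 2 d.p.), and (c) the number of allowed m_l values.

For m_l = 4: cos θ = 4/√56, θ ≈ 57.69°.
cos θ_min = 7/√56, so θ_min ≈ 20.70°.
There are 2l+1 = 15 values of m_l.

θ(m_l=4) ≈ 57.69°; θ_min ≈ 20.70°; 15 values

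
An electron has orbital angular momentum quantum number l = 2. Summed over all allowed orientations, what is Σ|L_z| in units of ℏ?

Σ|L_z| = 6 ℏ

m_l runs from −2 to 2, i.e. {-2, -1, 0, 1, 2}.
Σ|m_l| = 2·2(2+1)/2 = 6.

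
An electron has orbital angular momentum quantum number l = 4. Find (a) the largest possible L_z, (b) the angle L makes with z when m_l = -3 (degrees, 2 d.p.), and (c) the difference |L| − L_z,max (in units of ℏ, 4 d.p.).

L_z,max = 4ℏ; θ(m_l=-3) ≈ 132.13°; |L|−L_z,max ≈ 0.4721ℏ

L_z,max = lℏ = 4ℏ.
For m_l = -3: cos θ = -3/√20, θ ≈ 132.13°.
|L| − L_z,max = (2√5 − 4)ℏ ≈ 0.4721ℏ.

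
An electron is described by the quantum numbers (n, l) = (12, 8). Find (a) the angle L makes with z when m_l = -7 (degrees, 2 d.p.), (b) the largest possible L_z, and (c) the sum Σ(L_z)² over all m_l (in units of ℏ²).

θ(m_l=-7) ≈ 145.58°; L_z,max = 8ℏ; Σ(L_z)² = 408 ℏ²

For m_l = -7: cos θ = -7/√72, θ ≈ 145.58°.
L_z,max = lℏ = 8ℏ.
Σ m_l² = 408, so Σ(L_z)² = 408 ℏ².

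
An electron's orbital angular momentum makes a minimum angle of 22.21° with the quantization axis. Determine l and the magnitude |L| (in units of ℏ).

l = 6, |L| = √42 ℏ ≈ 6.481ℏ

cos θ_min = l/√(l(l+1)) = √(l/(l+1)), so l/(l+1) = cos²(22.21°) = 0.8571.
Thus l = 0.8571/(1 − 0.8571) ≈ 6.
Then |L| = ℏ√(6·7) = √42 ℏ.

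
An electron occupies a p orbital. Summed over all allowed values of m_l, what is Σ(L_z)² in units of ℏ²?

A p state has l = 1.
m_l runs from −1 to 1, i.e. {-1, 0, 1}.
Σ m_l² = l(l+1)(2l+1)/3 = 1·2·3/3 = 2.

Σ(L_z)² = 2 ℏ²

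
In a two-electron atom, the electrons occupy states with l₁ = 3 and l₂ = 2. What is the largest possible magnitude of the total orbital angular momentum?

By the triangle rule, |l₁ − l₂| ≤ L ≤ l₁ + l₂.
So L can be 1, 2, 3, 4, 5.
The largest magnitude corresponds to L = 5: |L_tot| = ℏ√(5·6) = √30 ℏ.

|L_tot|_max = √30 ℏ ≈ 5.477ℏ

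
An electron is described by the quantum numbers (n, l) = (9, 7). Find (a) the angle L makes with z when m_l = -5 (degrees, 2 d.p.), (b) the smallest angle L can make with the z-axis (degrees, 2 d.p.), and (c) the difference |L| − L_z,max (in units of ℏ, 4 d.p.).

For m_l = -5: cos θ = -5/√56, θ ≈ 131.92°.
cos θ_min = 7/√56, so θ_min ≈ 20.70°.
|L| − L_z,max = (2√14 − 7)ℏ ≈ 0.4833ℏ.

θ(m_l=-5) ≈ 131.92°; θ_min ≈ 20.70°; |L|−L_z,max ≈ 0.4833ℏ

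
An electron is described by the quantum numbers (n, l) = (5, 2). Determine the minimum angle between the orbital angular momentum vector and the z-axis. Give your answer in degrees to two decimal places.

|L| = √(l(l+1)) ℏ = √6 ℏ.
The smallest angle corresponds to the largest L_z, i.e. m_l = l = 2, giving L_z = 2ℏ.
cos θ_min = 2/√6, so θ_min ≈ 35.26°.

θ_min ≈ 35.26°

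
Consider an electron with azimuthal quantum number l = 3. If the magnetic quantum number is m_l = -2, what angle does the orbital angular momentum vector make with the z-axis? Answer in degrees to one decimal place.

θ ≈ 125.3°

|L| = √(l(l+1)) ℏ = 2√3 ℏ.
L_z = m_l ℏ = −2ℏ.
cos θ = L_z/|L| = -2/√12, so θ ≈ 125.3°.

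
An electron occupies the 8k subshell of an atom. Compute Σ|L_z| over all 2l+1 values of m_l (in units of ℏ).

Σ|L_z| = 56 ℏ

8k means n = 8, l = 7.
The allowed m_l values are -7, -6, -5, -4, -3, -2, -1, 0, 1, 2, 3, 4, 5, 6, 7.
Σ|m_l| = 2·7(7+1)/2 = 56.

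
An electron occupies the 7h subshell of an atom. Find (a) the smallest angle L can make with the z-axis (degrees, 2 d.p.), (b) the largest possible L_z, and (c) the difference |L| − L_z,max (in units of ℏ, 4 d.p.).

The 7h subshell has l = 5.
cos θ_min = 5/√30, so θ_min ≈ 24.09°.
L_z,max = lℏ = 5ℏ.
|L| − L_z,max = (√30 − 5)ℏ ≈ 0.4772ℏ.

θ_min ≈ 24.09°; L_z,max = 5ℏ; |L|−L_z,max ≈ 0.4772ℏ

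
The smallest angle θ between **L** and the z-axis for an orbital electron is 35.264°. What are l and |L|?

At minimum angle, m_l = l, so cos θ = l/√(l(l+1)); cos²θ = l/(l+1) = 0.6667.
Solving: l = 2.
Then |L| = ℏ√(2·3) = √6 ℏ.

l = 2, |L| = √6 ℏ ≈ 2.449ℏ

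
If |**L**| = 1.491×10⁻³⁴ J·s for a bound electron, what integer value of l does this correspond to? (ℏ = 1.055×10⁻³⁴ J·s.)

|L|/ℏ = (1.491×10⁻³⁴)/(1.055×10⁻³⁴) ≈ 1.413.
(|L|/ℏ)² = l(l+1) ≈ 2.00 ⇒ l = 1.

l = 1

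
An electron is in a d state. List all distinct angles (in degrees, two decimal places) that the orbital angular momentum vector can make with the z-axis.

D corresponds to l = 2.
|L|² = l(l+1)ℏ² = 6ℏ², so |L| = √6 ℏ.
cos θ = m_l/√6 for each m_l ∈ {-2, -1, 0, 1, 2}.

θ ∈ {35.26°, 65.91°, 90.00°, 114.09°, 144.74°}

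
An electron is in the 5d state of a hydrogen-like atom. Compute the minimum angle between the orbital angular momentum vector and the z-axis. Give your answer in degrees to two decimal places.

The 5d subshell has l = 2.
|L| = √(l(l+1)) ℏ = √6 ℏ.
The smallest angle corresponds to the largest L_z, i.e. m_l = l = 2, giving L_z = 2ℏ.
cos θ_min = 2/√6, so θ_min ≈ 35.26°.

θ_min ≈ 35.26°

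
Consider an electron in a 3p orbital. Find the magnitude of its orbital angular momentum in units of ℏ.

3p means n = 3, l = 1.
|L| = ℏ√(l(l+1)) = ℏ√(1·2) = √2 ℏ

|L| = √2 ℏ ≈ 1.414ℏ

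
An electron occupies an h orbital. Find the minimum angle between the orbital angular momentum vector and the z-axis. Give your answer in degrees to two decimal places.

An h state has l = 5.
|L| = ℏ√(l(l+1)) = √30 ℏ.
The smallest angle corresponds to the largest L_z, i.e. m_l = l = 5, giving L_z = 5ℏ.
cos θ_min = 5/√30, so θ_min ≈ 24.09°.

θ_min ≈ 24.09°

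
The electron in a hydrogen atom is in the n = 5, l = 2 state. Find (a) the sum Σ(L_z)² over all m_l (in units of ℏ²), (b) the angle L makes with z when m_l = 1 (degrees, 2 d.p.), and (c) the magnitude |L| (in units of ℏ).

Σ m_l² = 10, so Σ(L_z)² = 10 ℏ².
For m_l = 1: cos θ = 1/√6, θ ≈ 65.91°.
|L| = ℏ√(2·3) = √6 ℏ ≈ 2.449ℏ.

Σ(L_z)² = 10 ℏ²; θ(m_l=1) ≈ 65.91°; |L| = √6 ℏ ≈ 2.449ℏ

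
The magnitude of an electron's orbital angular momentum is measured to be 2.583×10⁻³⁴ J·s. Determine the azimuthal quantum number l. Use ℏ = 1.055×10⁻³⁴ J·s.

|L|/ℏ = (2.583×10⁻³⁴)/(1.055×10⁻³⁴) ≈ 2.448.
(|L|/ℏ)² = l(l+1) ≈ 5.99 ⇒ l = 2.

l = 2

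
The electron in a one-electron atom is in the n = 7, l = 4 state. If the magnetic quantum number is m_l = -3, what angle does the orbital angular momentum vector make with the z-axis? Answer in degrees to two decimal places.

θ ≈ 132.13°

|L|² = l(l+1)ℏ² = 20ℏ², so |L| = 2√5 ℏ.
L_z = m_l ℏ = −3ℏ.
cos θ = L_z/|L| = -3/√20, so θ ≈ 132.13°.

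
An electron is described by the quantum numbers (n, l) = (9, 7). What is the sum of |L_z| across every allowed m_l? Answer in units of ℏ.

m_l ∈ {-7, -6, -5, -4, -3, -2, -1, 0, 1, 2, 3, 4, 5, 6, 7}.
Σ|m_l| = 2·7(7+1)/2 = 56.

Σ|L_z| = 56 ℏ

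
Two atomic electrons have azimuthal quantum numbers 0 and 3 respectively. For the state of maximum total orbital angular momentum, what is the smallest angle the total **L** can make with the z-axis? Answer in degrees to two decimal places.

θ_min ≈ 30.00°

L runs from |0 − 3| = 3 to 0 + 3 = 3.
So L can be 3.
The maximum is L = 3, with |L_tot| = ℏ√(3·4) = 2√3 ℏ.
The minimum angle with z is arccos(3/√12) ≈ 30.00°.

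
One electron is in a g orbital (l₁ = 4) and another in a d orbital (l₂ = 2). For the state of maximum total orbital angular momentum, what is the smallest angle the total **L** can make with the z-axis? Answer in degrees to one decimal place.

By the triangle rule, |l₁ − l₂| ≤ L ≤ l₁ + l₂.
L ∈ {2, 3, 4, 5, 6}.
The maximum is L = 6, with |L_tot| = ℏ√(6·7) = √42 ℏ.
The minimum angle with z is arccos(6/√42) ≈ 22.2°.

θ_min ≈ 22.2°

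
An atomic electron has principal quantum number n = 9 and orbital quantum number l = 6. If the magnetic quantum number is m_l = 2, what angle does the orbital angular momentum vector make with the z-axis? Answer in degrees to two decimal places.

θ ≈ 72.02°

|L| = √(l(l+1)) ℏ = √42 ℏ.
L_z = m_l ℏ = 2ℏ.
cos θ = L_z/|L| = 2/√42, so θ ≈ 72.02°.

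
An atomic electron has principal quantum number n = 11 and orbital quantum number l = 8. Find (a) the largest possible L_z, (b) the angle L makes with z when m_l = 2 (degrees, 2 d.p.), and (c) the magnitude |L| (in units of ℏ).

L_z,max = lℏ = 8ℏ.
For m_l = 2: cos θ = 2/√72, θ ≈ 76.37°.
|L| = ℏ√(8·9) = 6√2 ℏ ≈ 8.485ℏ.

L_z,max = 8ℏ; θ(m_l=2) ≈ 76.37°; |L| = 6√2 ℏ ≈ 8.485ℏ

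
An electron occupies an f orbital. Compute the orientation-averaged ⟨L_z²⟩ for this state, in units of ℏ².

⟨L_z²⟩ = 4 ℏ²

The letter f corresponds to l = 3.
The allowed m_l values are -3, -2, -1, 0, 1, 2, 3.
⟨L_z²⟩ = ℏ²·l(l+1)/3 = 4ℏ².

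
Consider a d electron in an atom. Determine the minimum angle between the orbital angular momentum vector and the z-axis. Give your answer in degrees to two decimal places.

θ_min ≈ 35.26°

The letter d corresponds to l = 2.
|L| = ℏ√(l(l+1)) = √6 ℏ.
The smallest angle corresponds to the largest L_z, i.e. m_l = l = 2, giving L_z = 2ℏ.
cos θ_min = 2/√6, so θ_min ≈ 35.26°.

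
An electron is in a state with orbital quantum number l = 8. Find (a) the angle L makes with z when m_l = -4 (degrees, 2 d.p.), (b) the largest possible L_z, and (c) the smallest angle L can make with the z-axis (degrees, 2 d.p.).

θ(m_l=-4) ≈ 118.13°; L_z,max = 8ℏ; θ_min ≈ 19.47°

For m_l = -4: cos θ = -4/√72, θ ≈ 118.13°.
L_z,max = lℏ = 8ℏ.
cos θ_min = 8/√72, so θ_min ≈ 19.47°.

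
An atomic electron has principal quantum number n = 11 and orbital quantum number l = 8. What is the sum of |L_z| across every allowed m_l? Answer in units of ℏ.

Σ|L_z| = 72 ℏ

The allowed m_l values are -8, -7, -6, -5, -4, -3, -2, -1, 0, 1, 2, 3, 4, 5, 6, 7, 8.
Σ|m_l| = l(l+1) = 72.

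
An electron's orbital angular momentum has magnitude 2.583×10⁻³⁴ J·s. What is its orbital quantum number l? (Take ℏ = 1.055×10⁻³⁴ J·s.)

Dividing by ℏ: |L|/ℏ ≈ 2.448.
Set l(l+1) = 5.99; the integer solution is l = 2.

l = 2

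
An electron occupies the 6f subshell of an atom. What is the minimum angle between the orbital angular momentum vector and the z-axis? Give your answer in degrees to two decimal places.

θ_min ≈ 30.00°

For 6f, l = 3.
|L| = ℏ√(l(l+1)) = 2√3 ℏ.
The smallest angle corresponds to the largest L_z, i.e. m_l = l = 3, giving L_z = 3ℏ.
cos θ_min = 3/√12, so θ_min ≈ 30.00°.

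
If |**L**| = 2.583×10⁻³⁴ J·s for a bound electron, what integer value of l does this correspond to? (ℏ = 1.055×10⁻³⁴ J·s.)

l = 2

|L|/ℏ = (2.583×10⁻³⁴)/(1.055×10⁻³⁴) ≈ 2.448.
l(l+1) ≈ 2.448² ≈ 5.99, so l = 2.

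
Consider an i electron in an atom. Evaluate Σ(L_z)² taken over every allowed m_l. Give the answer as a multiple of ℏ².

Σ(L_z)² = 182 ℏ²

The letter i corresponds to l = 6.
m_l ∈ {-6, -5, -4, -3, -2, -1, 0, 1, 2, 3, 4, 5, 6}.
Summing m² from −6 to 6: Σ m_l² = 182.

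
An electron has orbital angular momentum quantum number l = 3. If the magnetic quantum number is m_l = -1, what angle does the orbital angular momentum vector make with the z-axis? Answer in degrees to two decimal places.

|L| = ℏ√(l(l+1)) = 2√3 ℏ.
L_z = m_l ℏ = −1ℏ.
cos θ = L_z/|L| = -1/√12, so θ ≈ 106.78°.

θ ≈ 106.78°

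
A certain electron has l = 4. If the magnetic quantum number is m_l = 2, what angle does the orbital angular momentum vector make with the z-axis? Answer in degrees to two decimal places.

|L|² = l(l+1)ℏ² = 20ℏ², so |L| = 2√5 ℏ.
L_z = m_l ℏ = 2ℏ.
cos θ = L_z/|L| = 2/√20, so θ ≈ 63.43°.

θ ≈ 63.43°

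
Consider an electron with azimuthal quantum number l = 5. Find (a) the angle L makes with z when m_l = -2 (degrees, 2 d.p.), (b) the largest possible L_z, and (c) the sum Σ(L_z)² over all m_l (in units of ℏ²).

For m_l = -2: cos θ = -2/√30, θ ≈ 111.42°.
L_z,max = lℏ = 5ℏ.
Σ m_l² = 110, so Σ(L_z)² = 110 ℏ².

θ(m_l=-2) ≈ 111.42°; L_z,max = 5ℏ; Σ(L_z)² = 110 ℏ²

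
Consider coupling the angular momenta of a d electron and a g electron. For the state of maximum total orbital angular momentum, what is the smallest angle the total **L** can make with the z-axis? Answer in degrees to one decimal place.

θ_min ≈ 22.2°

L runs from |2 − 4| = 2 to 2 + 4 = 6.
L ∈ {2, 3, 4, 5, 6}.
The maximum is L = 6, with |L_tot| = ℏ√(6·7) = √42 ℏ.
The minimum angle with z is arccos(6/√42) ≈ 22.2°.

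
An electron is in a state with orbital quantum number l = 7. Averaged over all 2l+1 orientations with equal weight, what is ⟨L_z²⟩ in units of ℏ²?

⟨L_z²⟩ = 18.67 ℏ²

m_l ∈ {-7, -6, -5, -4, -3, -2, -1, 0, 1, 2, 3, 4, 5, 6, 7}.
Average of L_z² over 15 states: 280/15 ℏ² = 18.67 ℏ².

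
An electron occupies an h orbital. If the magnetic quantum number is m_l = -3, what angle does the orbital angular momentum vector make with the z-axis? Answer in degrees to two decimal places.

θ ≈ 123.21°

H corresponds to l = 5.
|L| = ℏ√(l(l+1)) = √30 ℏ.
L_z = m_l ℏ = −3ℏ.
cos θ = L_z/|L| = -3/√30, so θ ≈ 123.21°.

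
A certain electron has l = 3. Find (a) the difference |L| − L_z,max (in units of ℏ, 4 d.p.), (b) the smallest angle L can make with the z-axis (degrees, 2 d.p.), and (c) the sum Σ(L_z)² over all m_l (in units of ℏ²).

|L|−L_z,max ≈ 0.4641ℏ; θ_min ≈ 30.00°; Σ(L_z)² = 28 ℏ²

|L| − L_z,max = (2√3 − 3)ℏ ≈ 0.4641ℏ.
cos θ_min = 3/√12, so θ_min ≈ 30.00°.
Σ m_l² = 28, so Σ(L_z)² = 28 ℏ².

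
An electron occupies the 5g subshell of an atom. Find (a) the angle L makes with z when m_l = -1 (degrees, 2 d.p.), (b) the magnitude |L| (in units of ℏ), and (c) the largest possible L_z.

θ(m_l=-1) ≈ 102.92°; |L| = 2√5 ℏ ≈ 4.472ℏ; L_z,max = 4ℏ

For 5g, l = 4.
For m_l = -1: cos θ = -1/√20, θ ≈ 102.92°.
|L| = ℏ√(4·5) = 2√5 ℏ ≈ 4.472ℏ.
L_z,max = lℏ = 4ℏ.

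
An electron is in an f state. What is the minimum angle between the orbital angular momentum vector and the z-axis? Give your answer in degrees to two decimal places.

The letter f corresponds to l = 3.
|L|² = l(l+1)ℏ² = 12ℏ², so |L| = 2√3 ℏ.
The smallest angle corresponds to the largest L_z, i.e. m_l = l = 3, giving L_z = 3ℏ.
cos θ_min = 3/√12, so θ_min ≈ 30.00°.

θ_min ≈ 30.00°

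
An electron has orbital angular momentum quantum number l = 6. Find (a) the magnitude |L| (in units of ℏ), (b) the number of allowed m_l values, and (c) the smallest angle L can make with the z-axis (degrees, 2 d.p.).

|L| = √42 ℏ ≈ 6.481ℏ; 13 values; θ_min ≈ 22.21°

|L| = ℏ√(6·7) = √42 ℏ ≈ 6.481ℏ.
There are 2l+1 = 13 values of m_l.
cos θ_min = 6/√42, so θ_min ≈ 22.21°.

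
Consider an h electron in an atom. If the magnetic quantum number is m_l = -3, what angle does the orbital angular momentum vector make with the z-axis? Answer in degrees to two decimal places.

H corresponds to l = 5.
|L| = √(l(l+1)) ℏ = √30 ℏ.
L_z = m_l ℏ = −3ℏ.
cos θ = L_z/|L| = -3/√30, so θ ≈ 123.21°.

θ ≈ 123.21°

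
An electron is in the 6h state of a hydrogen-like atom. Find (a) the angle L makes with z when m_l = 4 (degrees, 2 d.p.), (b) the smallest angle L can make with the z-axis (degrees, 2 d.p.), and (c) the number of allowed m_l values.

The 6h subshell has l = 5.
For m_l = 4: cos θ = 4/√30, θ ≈ 43.09°.
cos θ_min = 5/√30, so θ_min ≈ 24.09°.
There are 2l+1 = 11 values of m_l.

θ(m_l=4) ≈ 43.09°; θ_min ≈ 24.09°; 11 values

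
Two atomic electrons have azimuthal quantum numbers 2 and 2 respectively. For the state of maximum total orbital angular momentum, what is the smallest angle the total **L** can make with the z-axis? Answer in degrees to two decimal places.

The total orbital quantum number L ranges from |l₁ − l₂| to l₁ + l₂ in integer steps.
Allowed values: L = 0, 1, 2, 3, 4.
The maximum is L = 4, with |L_tot| = ℏ√(4·5) = 2√5 ℏ.
The minimum angle with z is arccos(4/√20) ≈ 26.57°.

θ_min ≈ 26.57°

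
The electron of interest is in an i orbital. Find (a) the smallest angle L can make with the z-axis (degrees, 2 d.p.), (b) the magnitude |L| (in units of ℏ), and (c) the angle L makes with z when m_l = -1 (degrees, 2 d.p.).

θ_min ≈ 22.21°; |L| = √42 ℏ ≈ 6.481ℏ; θ(m_l=-1) ≈ 98.88°

The letter i corresponds to l = 6.
cos θ_min = 6/√42, so θ_min ≈ 22.21°.
|L| = ℏ√(6·7) = √42 ℏ ≈ 6.481ℏ.
For m_l = -1: cos θ = -1/√42, θ ≈ 98.88°.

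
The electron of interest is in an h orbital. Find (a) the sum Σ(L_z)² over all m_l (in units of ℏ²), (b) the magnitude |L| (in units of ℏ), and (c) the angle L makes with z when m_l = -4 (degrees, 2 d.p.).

An h state has l = 5.
Σ m_l² = 110, so Σ(L_z)² = 110 ℏ².
|L| = ℏ√(5·6) = √30 ℏ ≈ 5.477ℏ.
For m_l = -4: cos θ = -4/√30, θ ≈ 136.91°.

Σ(L_z)² = 110 ℏ²; |L| = √30 ℏ ≈ 5.477ℏ; θ(m_l=-4) ≈ 136.91°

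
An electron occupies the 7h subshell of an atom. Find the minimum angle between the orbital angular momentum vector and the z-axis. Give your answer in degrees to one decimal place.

The 7h subshell has l = 5.
|L|² = l(l+1)ℏ² = 30ℏ², so |L| = √30 ℏ.
The smallest angle corresponds to the largest L_z, i.e. m_l = l = 5, giving L_z = 5ℏ.
cos θ_min = 5/√30, so θ_min ≈ 24.1°.

θ_min ≈ 24.1°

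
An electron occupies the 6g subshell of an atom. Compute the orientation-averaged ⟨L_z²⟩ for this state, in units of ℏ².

6g means n = 6, l = 4.
m_l runs from −4 to 4, i.e. {-4, -3, -2, -1, 0, 1, 2, 3, 4}.
⟨L_z²⟩ = ℏ²·(Σ m_l²)/(2l+1) = ℏ²·60/9 = 6.667ℏ².

⟨L_z²⟩ = 6.667 ℏ²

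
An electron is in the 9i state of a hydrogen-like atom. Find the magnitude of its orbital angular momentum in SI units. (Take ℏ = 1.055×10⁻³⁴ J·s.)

The 9i subshell has l = 6.
|L| = ℏ√(l(l+1)) = ℏ√(6·7) = √42 ℏ
Numerically, |L| = 6.481 × (1.055×10⁻³⁴ J·s) = 6.837×10⁻³⁴ J·s.

|L| = 6.837×10⁻³⁴ J·s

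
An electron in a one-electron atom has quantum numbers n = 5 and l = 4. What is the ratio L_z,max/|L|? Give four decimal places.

L_z,max/|L| = 0.8944

|L| = 2√5 ℏ ≈ 4.4721ℏ, while L_z,max = lℏ = 4ℏ.
L_z,max/|L| = 4/√20 = 0.8944.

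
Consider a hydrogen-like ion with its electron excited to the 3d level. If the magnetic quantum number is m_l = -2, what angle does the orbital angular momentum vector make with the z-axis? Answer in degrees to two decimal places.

The 3d level has l = 2.
|L| = √(l(l+1)) ℏ = √6 ℏ.
L_z = m_l ℏ = −2ℏ.
cos θ = L_z/|L| = -2/√6, so θ ≈ 144.74°.

θ ≈ 144.74°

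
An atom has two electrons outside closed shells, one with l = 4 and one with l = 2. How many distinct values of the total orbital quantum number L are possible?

5

L runs from |4 − 2| = 2 to 4 + 2 = 6.
Allowed values: L = 2, 3, 4, 5, 6.
That is 5 values.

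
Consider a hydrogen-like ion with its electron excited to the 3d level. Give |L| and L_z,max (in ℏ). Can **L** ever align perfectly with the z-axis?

No: L_z,max = 2ℏ < |L| = √6 ℏ ≈ 2.449ℏ

The 3d level has l = 2.
|L| = √6 ℏ ≈ 2.4495ℏ, while L_z,max = lℏ = 2ℏ.
Since |L| > L_z,max, the vector can never point exactly along z; the closest it comes is θ_min = arccos(2/√6) ≈ 35.3°.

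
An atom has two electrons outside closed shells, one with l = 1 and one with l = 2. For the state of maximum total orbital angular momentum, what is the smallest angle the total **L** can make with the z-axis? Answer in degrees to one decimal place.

θ_min ≈ 30.0°

L runs from |1 − 2| = 1 to 1 + 2 = 3.
So L can be 1, 2, 3.
The maximum is L = 3, with |L_tot| = ℏ√(3·4) = 2√3 ℏ.
The minimum angle with z is arccos(3/√12) ≈ 30.0°.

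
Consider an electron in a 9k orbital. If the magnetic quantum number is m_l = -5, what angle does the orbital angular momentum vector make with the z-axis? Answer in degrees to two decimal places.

θ ≈ 131.92°

The 9k subshell has l = 7.
|L| = √(l(l+1)) ℏ = 2√14 ℏ.
L_z = m_l ℏ = −5ℏ.
cos θ = L_z/|L| = -5/√56, so θ ≈ 131.92°.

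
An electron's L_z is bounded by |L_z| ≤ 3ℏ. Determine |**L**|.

Since max m_l = l, l = 3.
Then |L| = ℏ√(3·4) = 2√3 ℏ.

|L| = 2√3 ℏ ≈ 3.464ℏ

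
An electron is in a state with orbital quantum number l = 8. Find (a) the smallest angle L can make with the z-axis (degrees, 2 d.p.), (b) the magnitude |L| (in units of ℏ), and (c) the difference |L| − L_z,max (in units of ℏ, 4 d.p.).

cos θ_min = 8/√72, so θ_min ≈ 19.47°.
|L| = ℏ√(8·9) = 6√2 ℏ ≈ 8.485ℏ.
|L| − L_z,max = (6√2 − 8)ℏ ≈ 0.4853ℏ.

θ_min ≈ 19.47°; |L| = 6√2 ℏ ≈ 8.485ℏ; |L|−L_z,max ≈ 0.4853ℏ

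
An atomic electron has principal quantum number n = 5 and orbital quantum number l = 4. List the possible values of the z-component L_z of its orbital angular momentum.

L_z ∈ {−4ℏ, −3ℏ, −2ℏ, −ℏ, 0, ℏ, 2ℏ, 3ℏ, 4ℏ}

L_z = m_l ℏ with m_l ranging from −l to +l in integer steps.
For l = 4: m_l ∈ {-4, -3, -2, -1, 0, 1, 2, 3, 4}.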